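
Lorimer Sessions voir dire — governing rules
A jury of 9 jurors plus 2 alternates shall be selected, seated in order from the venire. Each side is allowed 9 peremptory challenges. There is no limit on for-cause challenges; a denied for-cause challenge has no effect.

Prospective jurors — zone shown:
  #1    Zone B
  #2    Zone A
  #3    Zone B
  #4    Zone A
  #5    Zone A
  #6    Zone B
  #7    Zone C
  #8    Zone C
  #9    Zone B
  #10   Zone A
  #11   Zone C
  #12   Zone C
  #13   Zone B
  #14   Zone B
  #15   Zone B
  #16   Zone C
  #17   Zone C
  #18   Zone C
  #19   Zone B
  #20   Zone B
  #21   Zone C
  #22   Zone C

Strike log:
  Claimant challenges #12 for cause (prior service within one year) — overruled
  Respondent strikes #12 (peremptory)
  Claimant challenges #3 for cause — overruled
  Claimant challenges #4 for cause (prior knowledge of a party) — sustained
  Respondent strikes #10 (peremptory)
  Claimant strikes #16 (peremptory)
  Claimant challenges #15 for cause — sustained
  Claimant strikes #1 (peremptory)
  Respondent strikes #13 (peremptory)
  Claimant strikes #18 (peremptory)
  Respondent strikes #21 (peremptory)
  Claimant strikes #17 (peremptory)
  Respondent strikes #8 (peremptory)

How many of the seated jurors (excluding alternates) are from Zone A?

2

Removed: #1, #4, #8, #10, #12, #13, #15, #16, #17, #18, #21.
Seated jurors 1–9: #2, #3, #5, #6, #7, #9, #11, #14, #19 (alternates #20, #22 not counted).
Of those, in Zone A: #2, #5 → 2.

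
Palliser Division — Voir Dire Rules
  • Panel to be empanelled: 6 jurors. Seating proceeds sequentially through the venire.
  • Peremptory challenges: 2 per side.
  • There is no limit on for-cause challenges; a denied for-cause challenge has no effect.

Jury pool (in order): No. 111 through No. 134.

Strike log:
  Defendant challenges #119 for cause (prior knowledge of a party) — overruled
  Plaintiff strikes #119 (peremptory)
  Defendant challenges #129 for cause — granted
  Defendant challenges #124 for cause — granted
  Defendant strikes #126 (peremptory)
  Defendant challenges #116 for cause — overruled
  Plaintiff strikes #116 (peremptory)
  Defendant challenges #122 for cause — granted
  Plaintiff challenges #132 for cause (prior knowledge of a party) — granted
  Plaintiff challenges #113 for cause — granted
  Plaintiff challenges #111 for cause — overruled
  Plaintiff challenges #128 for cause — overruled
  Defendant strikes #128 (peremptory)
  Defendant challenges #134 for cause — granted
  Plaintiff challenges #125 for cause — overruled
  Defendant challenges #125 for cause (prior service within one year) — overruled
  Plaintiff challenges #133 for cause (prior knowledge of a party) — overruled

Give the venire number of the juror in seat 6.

Removed: #113, #116, #119, #122, #124, #126, #128, #129, #132, #134. (#111, #125, #133 stay — for-cause denied.)
Seating in order: seats 1–6 → #111, #112, #114, #115, #117, #118.
So seat 6 is #118.

118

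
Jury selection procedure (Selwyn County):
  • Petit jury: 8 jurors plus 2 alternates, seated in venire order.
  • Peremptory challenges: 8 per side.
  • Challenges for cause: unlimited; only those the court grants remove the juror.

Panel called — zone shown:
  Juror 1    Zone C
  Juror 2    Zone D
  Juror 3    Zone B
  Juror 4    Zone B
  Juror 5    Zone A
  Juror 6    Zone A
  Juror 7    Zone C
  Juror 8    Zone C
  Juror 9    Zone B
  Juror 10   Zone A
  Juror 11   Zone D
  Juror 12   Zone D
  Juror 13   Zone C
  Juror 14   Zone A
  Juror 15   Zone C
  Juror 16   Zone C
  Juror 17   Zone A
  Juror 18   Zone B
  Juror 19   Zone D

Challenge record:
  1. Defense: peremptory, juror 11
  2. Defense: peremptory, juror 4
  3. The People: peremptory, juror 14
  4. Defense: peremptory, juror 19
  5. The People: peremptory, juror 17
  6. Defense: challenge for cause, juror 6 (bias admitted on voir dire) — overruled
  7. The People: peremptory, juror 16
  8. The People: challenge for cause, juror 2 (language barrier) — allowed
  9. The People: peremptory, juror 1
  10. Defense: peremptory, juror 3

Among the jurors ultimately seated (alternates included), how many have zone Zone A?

3

Removed: #1, #2, #3, #4, #11, #14, #16, #17, #19.
Seated (10 incl. alternates): #5, #6, #7, #8, #9, #10, #12, #13, #15, #18.
Of those, in Zone A: #5, #6, #10 → 3.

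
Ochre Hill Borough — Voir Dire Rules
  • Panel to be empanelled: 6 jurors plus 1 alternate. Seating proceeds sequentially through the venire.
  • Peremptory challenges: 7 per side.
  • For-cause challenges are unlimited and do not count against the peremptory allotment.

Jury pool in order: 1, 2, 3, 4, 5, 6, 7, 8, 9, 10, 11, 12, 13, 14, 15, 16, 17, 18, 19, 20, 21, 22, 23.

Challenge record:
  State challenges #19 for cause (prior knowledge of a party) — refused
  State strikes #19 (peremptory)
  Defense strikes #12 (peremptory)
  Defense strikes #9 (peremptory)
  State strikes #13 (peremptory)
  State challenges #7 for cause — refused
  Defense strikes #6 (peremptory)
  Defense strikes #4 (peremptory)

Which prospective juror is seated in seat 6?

Removed: #4, #6, #9, #12, #13, #19. (#7 stays — for-cause denied.)
Seating in order: seats 1–6 → #1, #2, #3, #5, #7, #8; alternates → #10.
So seat 6 is #8.

8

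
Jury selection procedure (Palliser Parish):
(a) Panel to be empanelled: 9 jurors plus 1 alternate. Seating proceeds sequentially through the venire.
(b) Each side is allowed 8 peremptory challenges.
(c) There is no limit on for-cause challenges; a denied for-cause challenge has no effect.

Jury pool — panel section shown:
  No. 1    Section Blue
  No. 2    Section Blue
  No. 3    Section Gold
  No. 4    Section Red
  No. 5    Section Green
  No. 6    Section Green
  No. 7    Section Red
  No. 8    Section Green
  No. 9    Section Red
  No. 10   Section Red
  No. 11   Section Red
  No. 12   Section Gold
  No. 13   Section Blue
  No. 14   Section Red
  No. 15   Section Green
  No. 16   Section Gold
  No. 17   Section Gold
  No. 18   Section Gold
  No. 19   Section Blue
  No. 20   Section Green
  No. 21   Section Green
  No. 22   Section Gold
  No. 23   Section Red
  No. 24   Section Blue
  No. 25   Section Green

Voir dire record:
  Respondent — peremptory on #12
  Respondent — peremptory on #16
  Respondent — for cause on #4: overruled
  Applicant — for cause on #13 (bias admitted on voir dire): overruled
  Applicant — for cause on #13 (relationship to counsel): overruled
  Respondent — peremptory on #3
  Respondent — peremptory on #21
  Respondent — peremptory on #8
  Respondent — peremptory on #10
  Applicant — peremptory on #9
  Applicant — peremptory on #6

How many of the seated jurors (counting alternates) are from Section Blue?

Removed: #3, #6, #8, #9, #10, #12, #16, #21.
Seated (10 incl. alternates): #1, #2, #4, #5, #7, #11, #13, #14, #15, #17.
Of those, in Section Blue: #1, #2, #13 → 3.

3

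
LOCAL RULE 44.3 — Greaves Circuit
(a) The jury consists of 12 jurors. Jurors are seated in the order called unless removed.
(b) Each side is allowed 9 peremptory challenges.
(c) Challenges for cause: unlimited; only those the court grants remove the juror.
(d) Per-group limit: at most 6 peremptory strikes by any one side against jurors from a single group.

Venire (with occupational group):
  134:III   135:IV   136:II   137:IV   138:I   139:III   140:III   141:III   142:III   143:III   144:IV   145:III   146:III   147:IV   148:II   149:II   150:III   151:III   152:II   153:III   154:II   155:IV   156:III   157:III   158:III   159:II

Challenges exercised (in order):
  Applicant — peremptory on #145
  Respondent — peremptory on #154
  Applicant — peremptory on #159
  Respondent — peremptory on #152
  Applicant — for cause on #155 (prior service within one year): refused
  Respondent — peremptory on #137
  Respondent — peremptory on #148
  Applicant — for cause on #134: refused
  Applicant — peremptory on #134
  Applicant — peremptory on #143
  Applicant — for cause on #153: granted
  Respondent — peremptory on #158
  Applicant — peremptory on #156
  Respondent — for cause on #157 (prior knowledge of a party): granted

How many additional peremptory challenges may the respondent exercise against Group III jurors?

Respondent peremptories so far: #154, #152, #137, #148, #158 — 5 of 9 used, 4 left overall.
Against Group III: #158 — 1 used; per-group cap 6 leaves 5.
Binding limit: min(4, 5) = 4.

4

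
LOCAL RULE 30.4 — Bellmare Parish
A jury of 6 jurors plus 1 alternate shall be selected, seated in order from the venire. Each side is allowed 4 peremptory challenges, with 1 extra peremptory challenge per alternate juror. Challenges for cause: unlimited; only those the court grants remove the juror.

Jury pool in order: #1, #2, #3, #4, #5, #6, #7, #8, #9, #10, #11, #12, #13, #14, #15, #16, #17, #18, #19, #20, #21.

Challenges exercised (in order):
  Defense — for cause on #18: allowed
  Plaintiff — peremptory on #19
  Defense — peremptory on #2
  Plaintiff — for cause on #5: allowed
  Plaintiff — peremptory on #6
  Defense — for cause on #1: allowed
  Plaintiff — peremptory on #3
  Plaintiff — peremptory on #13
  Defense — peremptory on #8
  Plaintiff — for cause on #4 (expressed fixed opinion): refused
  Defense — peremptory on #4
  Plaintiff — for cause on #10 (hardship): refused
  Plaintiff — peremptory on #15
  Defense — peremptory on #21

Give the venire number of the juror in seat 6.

Removed: #1, #2, #3, #4, #5, #6, #8, #13, #15, #18, #19, #21. (#10 stays — for-cause denied.)
Seating in order: seats 1–6 → #7, #9, #10, #11, #12, #14; alternates → #16.
So seat 6 is #14.

14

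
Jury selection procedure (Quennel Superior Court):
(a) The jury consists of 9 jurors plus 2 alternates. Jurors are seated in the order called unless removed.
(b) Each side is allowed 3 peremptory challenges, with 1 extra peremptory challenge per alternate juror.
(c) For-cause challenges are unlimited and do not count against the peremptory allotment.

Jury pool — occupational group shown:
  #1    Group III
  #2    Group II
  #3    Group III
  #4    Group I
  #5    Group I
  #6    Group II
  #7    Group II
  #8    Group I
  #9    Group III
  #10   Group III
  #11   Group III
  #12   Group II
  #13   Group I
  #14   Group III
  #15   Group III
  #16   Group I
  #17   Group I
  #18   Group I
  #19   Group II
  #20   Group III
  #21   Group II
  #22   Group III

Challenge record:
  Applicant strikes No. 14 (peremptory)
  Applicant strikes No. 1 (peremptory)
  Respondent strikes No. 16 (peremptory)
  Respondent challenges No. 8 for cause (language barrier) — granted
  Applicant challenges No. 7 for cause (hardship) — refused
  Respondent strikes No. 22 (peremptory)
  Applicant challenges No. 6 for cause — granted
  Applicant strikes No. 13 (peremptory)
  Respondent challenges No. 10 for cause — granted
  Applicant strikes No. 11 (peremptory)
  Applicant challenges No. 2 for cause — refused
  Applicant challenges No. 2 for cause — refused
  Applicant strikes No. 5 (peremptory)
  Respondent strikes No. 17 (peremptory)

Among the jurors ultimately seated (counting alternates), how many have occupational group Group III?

4

Removed: #1, #5, #6, #8, #10, #11, #13, #14, #16, #17, #22.
Seated (11 incl. alternates): #2, #3, #4, #7, #9, #12, #15, #18, #19, #20, #21.
Of those, in Group III: #3, #9, #15, #20 → 4.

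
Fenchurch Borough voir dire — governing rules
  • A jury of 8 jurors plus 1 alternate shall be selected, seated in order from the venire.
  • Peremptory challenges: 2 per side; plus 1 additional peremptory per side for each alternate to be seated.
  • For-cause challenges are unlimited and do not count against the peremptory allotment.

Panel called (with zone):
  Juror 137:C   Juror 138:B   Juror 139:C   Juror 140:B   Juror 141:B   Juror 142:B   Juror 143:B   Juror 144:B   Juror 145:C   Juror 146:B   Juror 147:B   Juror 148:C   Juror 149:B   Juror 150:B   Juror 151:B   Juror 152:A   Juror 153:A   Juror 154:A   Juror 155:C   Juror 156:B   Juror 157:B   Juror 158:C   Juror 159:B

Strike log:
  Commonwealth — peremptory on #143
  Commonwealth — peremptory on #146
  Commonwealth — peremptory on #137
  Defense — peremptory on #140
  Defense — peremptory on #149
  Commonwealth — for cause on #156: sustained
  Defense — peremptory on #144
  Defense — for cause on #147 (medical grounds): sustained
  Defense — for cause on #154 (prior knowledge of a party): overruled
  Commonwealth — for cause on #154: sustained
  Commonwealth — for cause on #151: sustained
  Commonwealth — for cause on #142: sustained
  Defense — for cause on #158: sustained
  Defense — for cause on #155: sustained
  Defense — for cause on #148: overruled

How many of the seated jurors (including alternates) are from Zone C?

3

Removed: #137, #140, #142, #143, #144, #146, #147, #149, #151, #154, #155, #156, #158.
Seated (9 incl. alternates): #138, #139, #141, #145, #148, #150, #152, #153, #157.
Of those, in Zone C: #139, #145, #148 → 3.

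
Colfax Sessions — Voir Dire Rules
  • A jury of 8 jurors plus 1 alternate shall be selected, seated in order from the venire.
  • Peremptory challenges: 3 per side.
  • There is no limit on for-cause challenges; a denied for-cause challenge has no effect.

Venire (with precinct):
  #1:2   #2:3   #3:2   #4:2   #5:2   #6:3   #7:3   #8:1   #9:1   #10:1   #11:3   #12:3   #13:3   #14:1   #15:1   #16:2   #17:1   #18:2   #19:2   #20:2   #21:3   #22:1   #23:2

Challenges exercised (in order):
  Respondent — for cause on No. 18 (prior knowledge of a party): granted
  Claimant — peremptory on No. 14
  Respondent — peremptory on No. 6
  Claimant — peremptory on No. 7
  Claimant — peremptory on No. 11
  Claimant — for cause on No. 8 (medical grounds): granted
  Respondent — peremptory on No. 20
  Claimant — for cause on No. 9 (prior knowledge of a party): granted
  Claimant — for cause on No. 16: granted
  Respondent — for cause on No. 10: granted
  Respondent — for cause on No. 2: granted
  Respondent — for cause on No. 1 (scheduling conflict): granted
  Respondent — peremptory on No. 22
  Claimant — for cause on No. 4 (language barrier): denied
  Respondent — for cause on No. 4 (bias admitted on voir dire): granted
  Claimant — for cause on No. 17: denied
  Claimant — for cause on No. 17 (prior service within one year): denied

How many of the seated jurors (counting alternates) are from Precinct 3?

3

Removed: #1, #2, #4, #6, #7, #8, #9, #10, #11, #14, #16, #18, #20, #22.
Seated (9 incl. alternates): #3, #5, #12, #13, #15, #17, #19, #21, #23.
Of those, in Precinct 3: #12, #13, #21 → 3.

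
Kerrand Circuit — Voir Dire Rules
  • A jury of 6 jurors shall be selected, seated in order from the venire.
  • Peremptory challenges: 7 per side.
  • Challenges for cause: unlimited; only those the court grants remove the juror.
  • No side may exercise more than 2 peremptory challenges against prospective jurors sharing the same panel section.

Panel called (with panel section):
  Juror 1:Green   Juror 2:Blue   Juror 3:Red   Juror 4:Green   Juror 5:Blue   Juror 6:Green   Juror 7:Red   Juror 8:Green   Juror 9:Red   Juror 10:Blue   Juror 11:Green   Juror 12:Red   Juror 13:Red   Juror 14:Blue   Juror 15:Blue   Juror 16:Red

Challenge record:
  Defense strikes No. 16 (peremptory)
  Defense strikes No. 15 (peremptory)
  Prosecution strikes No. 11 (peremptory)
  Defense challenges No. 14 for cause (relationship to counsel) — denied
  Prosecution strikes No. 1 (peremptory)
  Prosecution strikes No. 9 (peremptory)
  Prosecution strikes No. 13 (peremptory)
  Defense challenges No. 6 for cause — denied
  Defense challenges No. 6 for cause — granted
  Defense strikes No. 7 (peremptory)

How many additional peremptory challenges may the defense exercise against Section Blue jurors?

Defense peremptories so far: #16, #15, #7 — 3 of 7 used, 4 left overall.
Against Section Blue: #15 — 1 used; per-section cap 2 leaves 1.
Binding limit: min(4, 1) = 1.

1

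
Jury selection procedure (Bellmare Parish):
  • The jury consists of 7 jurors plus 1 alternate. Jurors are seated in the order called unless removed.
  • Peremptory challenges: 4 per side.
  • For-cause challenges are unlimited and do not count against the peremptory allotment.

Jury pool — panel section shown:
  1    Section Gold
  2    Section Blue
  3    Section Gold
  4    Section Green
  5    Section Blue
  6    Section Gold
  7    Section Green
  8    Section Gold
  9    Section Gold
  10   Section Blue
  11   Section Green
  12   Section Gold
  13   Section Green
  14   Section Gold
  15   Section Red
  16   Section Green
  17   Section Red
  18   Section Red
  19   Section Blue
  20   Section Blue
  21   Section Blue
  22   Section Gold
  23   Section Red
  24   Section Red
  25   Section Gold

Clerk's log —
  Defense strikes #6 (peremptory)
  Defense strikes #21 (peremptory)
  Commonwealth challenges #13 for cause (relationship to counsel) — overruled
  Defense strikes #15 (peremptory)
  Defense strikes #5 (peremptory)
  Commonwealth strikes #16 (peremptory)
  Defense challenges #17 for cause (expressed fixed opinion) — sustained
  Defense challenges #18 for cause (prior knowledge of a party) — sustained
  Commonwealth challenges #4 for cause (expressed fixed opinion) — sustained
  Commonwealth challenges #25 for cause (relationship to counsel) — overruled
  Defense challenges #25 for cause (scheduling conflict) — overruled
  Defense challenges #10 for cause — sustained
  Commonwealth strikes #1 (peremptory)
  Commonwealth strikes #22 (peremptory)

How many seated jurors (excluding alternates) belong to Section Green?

Removed: #1, #4, #5, #6, #10, #15, #16, #17, #18, #21, #22.
Seated jurors 1–7: #2, #3, #7, #8, #9, #11, #12 (alternates #13 not counted).
Of those, in Section Green: #7, #11 → 2.

2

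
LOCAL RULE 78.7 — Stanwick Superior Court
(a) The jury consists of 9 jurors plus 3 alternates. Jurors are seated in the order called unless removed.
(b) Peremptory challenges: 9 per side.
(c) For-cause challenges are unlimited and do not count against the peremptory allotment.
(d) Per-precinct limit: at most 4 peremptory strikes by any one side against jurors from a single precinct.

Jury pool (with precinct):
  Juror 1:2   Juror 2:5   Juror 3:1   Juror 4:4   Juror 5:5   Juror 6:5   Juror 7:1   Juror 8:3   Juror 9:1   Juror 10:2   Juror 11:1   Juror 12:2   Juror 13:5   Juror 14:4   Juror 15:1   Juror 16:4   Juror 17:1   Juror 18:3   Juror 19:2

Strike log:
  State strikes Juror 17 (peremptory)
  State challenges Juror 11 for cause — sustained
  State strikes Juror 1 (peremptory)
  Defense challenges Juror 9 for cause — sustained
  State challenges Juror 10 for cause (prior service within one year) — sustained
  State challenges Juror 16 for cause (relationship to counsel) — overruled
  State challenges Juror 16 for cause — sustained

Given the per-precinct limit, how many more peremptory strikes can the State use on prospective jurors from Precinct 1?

3

State peremptories so far: #17, #1 — 2 of 9 used, 7 left overall.
Against Precinct 1: #17 — 1 used; per-precinct cap 4 leaves 3.
Binding limit: min(7, 3) = 3.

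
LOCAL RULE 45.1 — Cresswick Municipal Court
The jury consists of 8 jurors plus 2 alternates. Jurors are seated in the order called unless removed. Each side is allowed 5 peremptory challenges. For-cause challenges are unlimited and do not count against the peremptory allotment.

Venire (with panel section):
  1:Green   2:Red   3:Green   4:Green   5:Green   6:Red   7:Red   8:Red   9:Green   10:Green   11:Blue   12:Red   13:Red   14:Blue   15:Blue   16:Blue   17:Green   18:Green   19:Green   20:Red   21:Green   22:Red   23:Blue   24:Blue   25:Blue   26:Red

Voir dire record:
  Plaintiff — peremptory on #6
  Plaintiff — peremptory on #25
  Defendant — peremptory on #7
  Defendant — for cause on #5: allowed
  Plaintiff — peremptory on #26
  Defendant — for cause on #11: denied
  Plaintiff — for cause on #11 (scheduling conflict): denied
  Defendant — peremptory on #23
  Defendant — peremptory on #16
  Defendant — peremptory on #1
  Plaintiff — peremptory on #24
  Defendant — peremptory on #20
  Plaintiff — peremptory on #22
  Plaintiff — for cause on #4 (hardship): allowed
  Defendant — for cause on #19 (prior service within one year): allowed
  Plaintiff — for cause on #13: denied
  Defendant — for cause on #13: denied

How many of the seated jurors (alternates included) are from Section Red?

4

Removed: #1, #4, #5, #6, #7, #16, #19, #20, #22, #23, #24, #25, #26.
Seated (10 incl. alternates): #2, #3, #8, #9, #10, #11, #12, #13, #14, #15.
Of those, in Section Red: #2, #8, #12, #13 → 4.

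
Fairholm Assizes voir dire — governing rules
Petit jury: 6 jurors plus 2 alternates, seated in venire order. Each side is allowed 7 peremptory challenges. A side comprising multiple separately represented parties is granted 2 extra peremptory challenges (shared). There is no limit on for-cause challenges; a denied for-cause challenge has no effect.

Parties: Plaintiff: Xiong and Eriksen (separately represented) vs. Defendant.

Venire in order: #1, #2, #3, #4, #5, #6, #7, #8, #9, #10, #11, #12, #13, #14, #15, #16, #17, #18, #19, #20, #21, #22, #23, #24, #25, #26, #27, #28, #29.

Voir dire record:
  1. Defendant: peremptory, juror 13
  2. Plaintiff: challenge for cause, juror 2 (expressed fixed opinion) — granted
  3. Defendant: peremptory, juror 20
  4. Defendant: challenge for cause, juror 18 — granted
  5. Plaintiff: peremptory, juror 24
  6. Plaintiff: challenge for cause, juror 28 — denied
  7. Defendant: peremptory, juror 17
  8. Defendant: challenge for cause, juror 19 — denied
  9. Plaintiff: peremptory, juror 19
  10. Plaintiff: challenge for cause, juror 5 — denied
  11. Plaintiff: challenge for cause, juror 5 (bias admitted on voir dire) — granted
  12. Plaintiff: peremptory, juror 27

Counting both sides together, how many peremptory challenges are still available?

Plaintiff allotment: 7 base + 2 multi-party = 9. Defendant allotment: 7.
Plaintiff peremptories used: #24, #19, #27 — 3 (for-cause on #2, #28, #5, #5 don't count).
Defendant peremptories used: #13, #20, #17 — 3 (for-cause on #18, #19 don't count).
Remaining: (9 − 3) + (7 − 3) = 10.

10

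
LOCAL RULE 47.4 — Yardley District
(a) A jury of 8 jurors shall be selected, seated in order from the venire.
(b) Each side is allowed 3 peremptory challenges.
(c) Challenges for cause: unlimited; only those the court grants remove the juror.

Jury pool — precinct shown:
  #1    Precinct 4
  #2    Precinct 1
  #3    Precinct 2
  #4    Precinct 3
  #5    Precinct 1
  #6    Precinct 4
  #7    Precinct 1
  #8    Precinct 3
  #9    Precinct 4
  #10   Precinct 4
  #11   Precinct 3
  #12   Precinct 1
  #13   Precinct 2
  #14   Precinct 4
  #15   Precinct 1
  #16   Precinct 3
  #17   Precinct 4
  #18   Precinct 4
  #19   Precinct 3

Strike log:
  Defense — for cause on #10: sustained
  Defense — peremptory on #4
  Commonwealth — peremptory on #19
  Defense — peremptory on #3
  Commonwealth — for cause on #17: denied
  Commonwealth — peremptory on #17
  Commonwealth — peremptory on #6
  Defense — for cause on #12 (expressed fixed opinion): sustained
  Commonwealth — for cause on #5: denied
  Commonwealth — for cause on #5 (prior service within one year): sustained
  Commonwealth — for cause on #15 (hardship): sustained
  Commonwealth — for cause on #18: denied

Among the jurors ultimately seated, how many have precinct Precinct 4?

3

Removed: #3, #4, #5, #6, #10, #12, #15, #17, #19.
Seated jurors 1–8: #1, #2, #7, #8, #9, #11, #13, #14.
Of those, in Precinct 4: #1, #9, #14 → 3.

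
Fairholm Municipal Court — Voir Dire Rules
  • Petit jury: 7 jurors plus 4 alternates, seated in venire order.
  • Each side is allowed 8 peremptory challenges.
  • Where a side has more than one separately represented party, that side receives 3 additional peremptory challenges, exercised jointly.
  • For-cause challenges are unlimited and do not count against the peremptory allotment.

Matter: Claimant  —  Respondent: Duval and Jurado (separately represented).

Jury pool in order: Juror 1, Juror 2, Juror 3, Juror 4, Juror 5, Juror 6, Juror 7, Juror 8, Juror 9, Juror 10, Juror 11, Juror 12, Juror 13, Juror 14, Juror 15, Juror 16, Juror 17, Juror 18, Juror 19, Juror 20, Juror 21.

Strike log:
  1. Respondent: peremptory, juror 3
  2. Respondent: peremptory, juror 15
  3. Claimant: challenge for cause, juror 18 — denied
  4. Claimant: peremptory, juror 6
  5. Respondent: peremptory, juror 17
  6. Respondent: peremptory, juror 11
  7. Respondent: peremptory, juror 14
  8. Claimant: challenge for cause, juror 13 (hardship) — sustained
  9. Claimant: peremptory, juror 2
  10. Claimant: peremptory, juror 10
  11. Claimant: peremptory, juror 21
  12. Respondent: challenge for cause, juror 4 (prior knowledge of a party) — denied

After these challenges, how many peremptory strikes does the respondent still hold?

6

Respondent allotment: 8 base + 3 multi-party = 11.
Respondent peremptories used: #3, #15, #17, #11, #14 — 5 (the for-cause on #4 doesn't count).
Remaining: 11 − 5 = 6.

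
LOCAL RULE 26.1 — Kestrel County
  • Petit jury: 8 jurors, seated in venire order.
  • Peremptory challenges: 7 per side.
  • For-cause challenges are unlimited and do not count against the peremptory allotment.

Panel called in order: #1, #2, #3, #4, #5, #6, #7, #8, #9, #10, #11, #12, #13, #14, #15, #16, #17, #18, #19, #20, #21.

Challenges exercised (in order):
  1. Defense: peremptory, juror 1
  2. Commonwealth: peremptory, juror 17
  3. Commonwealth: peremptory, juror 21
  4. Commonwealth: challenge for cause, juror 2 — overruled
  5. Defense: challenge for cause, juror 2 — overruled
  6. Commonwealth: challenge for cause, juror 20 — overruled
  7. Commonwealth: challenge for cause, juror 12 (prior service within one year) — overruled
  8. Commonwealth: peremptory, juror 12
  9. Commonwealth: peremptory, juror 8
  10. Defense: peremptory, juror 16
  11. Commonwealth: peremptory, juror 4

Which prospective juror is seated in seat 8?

11

Removed: #1, #4, #8, #12, #16, #17, #21. (#2, #20 stay — for-cause denied.)
Seating in order: seats 1–8 → #2, #3, #5, #6, #7, #9, #10, #11.
So seat 8 is #11.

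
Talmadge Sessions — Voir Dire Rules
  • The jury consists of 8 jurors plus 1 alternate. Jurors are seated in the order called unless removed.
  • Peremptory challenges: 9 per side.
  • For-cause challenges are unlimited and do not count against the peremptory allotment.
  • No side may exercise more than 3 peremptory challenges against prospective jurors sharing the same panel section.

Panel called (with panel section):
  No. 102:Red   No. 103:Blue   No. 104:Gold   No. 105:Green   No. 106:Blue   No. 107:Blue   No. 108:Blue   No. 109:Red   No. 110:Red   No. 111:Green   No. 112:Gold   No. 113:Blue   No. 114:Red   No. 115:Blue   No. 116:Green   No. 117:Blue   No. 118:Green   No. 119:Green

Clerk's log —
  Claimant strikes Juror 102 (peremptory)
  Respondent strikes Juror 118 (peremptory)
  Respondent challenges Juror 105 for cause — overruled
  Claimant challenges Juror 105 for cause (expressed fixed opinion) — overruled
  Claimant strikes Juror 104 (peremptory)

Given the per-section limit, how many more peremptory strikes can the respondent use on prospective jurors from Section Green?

Respondent peremptories so far: #118 — 1 of 9 used, 8 left overall.
Against Section Green: #118 — 1 used; per-section cap 3 leaves 2.
Binding limit: min(8, 2) = 2.

2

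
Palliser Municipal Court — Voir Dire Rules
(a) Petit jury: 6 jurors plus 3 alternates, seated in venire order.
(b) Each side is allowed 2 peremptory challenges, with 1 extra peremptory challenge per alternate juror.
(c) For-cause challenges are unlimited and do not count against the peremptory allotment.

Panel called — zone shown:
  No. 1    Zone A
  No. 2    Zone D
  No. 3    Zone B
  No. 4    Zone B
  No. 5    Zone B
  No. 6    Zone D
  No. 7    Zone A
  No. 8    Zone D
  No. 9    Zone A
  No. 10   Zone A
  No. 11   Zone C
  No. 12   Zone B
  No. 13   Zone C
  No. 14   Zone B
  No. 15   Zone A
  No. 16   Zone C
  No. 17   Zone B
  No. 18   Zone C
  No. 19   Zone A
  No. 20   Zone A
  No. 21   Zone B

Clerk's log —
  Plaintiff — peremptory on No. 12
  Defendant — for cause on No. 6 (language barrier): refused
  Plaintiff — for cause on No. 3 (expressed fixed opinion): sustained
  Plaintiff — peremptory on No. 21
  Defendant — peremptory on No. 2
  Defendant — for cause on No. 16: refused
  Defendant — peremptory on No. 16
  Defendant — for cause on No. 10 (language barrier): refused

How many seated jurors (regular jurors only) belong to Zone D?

Removed: #2, #3, #12, #16, #21.
Seated jurors 1–6: #1, #4, #5, #6, #7, #8 (alternates #9, #10, #11 not counted).
Of those, in Zone D: #6, #8 → 2.

2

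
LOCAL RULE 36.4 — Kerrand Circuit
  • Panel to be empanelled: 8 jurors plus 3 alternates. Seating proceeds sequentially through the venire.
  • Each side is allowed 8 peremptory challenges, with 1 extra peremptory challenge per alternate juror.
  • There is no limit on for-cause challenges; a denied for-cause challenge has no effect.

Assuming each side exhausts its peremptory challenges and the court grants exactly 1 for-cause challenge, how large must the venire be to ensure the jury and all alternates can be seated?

Seats to fill: 8 + 3 alternates = 11.
Peremptories: 8 + 1×3 = 11 per side × 2 sides = 22.
For-cause removals: 1.
Minimum venire: 11 + 22 + 1 = 34.

34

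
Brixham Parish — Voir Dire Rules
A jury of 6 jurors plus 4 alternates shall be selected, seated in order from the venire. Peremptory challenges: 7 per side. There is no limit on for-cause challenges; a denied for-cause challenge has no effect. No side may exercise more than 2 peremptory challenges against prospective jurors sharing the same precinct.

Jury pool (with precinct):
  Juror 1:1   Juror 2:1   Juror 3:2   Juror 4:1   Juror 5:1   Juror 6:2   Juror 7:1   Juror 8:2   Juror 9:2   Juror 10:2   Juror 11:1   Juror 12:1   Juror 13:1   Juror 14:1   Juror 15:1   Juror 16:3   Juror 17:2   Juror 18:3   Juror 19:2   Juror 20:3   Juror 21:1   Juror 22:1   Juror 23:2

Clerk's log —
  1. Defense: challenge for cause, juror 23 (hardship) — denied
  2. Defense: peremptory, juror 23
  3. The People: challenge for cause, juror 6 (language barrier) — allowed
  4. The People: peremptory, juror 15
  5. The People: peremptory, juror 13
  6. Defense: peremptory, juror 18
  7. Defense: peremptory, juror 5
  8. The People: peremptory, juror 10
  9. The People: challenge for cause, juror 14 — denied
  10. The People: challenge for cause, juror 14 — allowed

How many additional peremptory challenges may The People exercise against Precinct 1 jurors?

The People peremptories so far: #15, #13, #10 — 3 of 7 used, 4 left overall.
Against Precinct 1: #15, #13 — 2 used; per-precinct cap 2 leaves 0.
Binding limit: min(4, 0) = 0.

0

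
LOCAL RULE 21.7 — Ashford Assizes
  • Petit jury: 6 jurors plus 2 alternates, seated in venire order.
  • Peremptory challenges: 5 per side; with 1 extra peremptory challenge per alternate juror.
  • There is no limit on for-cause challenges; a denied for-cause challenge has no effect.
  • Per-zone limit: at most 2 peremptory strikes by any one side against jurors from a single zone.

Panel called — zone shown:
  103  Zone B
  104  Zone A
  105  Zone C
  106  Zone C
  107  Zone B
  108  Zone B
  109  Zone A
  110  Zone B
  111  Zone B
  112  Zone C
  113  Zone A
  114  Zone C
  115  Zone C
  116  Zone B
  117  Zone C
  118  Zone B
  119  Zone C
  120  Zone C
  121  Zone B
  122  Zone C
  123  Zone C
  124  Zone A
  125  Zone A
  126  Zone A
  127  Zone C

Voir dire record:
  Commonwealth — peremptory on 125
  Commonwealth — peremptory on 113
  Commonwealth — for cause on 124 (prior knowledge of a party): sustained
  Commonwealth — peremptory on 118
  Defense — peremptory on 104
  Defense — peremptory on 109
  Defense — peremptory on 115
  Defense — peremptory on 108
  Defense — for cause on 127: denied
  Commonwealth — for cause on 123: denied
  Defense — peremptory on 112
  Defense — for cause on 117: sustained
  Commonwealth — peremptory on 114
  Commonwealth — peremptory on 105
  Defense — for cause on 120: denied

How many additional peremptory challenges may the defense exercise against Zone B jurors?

Defense peremptories so far: #104, #109, #115, #108, #112 — 5 of 7 used, 2 left overall.
Against Zone B: #108 — 1 used; per-zone cap 2 leaves 1.
Binding limit: min(2, 1) = 1.

1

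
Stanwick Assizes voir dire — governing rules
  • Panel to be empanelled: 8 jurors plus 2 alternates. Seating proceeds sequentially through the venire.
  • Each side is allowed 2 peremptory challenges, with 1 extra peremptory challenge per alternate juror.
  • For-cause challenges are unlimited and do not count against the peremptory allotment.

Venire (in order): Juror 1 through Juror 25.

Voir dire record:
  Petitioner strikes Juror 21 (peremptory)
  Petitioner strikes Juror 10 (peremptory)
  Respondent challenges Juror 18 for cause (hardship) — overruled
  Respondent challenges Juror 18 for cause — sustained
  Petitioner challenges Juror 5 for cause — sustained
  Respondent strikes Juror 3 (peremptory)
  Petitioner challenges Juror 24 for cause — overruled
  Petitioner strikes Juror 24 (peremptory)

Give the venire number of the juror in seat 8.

Removed: #3, #5, #10, #18, #21, #24.
Filling seats in venire order through position 8: #1, #2, #4, #6, #7, #8, #9, #11.
So seat 8 is #11.

11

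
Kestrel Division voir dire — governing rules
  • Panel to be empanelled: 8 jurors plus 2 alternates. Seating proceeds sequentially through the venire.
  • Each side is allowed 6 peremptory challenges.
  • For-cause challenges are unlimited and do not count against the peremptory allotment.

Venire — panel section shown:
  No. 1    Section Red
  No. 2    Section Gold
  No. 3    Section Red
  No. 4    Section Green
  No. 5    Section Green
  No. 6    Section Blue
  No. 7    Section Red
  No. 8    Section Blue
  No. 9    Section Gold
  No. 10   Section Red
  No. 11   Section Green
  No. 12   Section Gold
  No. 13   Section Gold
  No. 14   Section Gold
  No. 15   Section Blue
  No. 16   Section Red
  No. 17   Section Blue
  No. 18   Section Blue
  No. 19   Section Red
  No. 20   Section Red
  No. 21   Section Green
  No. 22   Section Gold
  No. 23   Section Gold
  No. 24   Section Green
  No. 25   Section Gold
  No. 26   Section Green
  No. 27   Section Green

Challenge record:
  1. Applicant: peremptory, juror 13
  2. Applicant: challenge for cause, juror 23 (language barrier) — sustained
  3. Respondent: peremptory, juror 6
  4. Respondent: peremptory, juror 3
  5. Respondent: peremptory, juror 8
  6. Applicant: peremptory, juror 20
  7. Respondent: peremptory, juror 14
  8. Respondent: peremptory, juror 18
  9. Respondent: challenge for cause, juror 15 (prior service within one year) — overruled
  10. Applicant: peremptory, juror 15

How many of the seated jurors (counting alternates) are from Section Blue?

Removed: #3, #6, #8, #13, #14, #15, #18, #20, #23.
Seated (10 incl. alternates): #1, #2, #4, #5, #7, #9, #10, #11, #12, #16.
None of those are in Section Blue → 0.

0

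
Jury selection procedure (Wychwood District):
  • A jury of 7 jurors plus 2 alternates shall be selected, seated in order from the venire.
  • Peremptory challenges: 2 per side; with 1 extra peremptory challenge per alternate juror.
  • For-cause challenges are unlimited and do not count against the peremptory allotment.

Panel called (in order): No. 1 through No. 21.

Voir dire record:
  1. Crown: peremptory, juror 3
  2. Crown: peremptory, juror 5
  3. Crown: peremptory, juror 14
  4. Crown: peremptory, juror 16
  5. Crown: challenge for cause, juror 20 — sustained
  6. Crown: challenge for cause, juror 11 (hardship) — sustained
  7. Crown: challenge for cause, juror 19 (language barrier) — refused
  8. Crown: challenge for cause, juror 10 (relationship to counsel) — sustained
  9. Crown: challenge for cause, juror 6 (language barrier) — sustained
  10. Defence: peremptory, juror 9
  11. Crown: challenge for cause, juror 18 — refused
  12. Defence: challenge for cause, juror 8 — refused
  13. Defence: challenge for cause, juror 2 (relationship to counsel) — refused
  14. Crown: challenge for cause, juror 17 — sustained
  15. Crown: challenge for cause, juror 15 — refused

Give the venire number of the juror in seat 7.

13

Removed: #3, #5, #6, #9, #10, #11, #14, #16, #17, #20. (#2, #8, #15, #18, #19 stay — for-cause denied.)
Seating in order: seats 1–7 → #1, #2, #4, #7, #8, #12, #13; alternates → #15, #18.
So seat 7 is #13.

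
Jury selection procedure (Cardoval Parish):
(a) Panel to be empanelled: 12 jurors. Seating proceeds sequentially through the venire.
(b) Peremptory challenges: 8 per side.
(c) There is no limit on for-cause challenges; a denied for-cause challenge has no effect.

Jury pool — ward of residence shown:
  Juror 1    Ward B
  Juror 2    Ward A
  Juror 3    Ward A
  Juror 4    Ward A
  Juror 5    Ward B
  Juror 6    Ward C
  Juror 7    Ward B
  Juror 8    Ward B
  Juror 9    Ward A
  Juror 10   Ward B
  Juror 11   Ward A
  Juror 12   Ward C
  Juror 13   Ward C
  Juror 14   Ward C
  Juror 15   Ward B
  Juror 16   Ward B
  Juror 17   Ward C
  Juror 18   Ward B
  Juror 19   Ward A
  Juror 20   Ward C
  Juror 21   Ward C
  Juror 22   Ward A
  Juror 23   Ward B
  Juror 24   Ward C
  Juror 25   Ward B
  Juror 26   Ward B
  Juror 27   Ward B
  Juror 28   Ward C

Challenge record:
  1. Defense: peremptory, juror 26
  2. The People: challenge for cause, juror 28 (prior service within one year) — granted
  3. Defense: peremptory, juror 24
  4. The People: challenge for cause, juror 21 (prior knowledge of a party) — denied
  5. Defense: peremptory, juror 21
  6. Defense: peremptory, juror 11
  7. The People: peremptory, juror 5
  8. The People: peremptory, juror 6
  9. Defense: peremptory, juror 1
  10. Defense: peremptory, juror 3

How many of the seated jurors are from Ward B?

5

Removed: #1, #3, #5, #6, #11, #21, #24, #26, #28.
Seated jurors 1–12: #2, #4, #7, #8, #9, #10, #12, #13, #14, #15, #16, #17.
Of those, in Ward B: #7, #8, #10, #15, #16 → 5.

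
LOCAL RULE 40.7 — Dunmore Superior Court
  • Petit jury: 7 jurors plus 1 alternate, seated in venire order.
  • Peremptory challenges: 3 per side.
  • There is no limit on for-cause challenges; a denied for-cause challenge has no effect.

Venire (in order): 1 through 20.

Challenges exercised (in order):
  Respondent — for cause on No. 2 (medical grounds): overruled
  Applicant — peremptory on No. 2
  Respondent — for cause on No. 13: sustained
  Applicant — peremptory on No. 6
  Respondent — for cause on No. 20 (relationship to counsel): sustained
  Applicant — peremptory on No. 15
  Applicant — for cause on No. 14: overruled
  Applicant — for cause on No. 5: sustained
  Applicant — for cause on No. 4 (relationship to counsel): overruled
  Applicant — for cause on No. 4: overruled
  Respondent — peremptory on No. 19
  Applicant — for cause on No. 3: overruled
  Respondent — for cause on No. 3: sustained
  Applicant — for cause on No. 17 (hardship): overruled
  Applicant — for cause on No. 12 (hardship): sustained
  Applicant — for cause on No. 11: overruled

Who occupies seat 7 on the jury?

11

Removed: #2, #3, #5, #6, #12, #13, #15, #19, #20. (#4, #11, #14, #17 stay — for-cause denied.)
Seating in order: seats 1–7 → #1, #4, #7, #8, #9, #10, #11; alternates → #14.
So seat 7 is #11.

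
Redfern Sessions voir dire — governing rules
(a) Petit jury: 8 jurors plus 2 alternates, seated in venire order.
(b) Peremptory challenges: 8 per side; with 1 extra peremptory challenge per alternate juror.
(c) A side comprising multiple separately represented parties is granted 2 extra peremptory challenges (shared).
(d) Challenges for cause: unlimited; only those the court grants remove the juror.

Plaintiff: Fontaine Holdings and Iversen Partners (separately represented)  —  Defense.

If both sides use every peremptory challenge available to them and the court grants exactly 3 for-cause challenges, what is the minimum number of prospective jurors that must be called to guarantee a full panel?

Seats to fill: 8 + 2 alternates = 10.
Peremptories — Plaintiff: 8 + 1×2 + 2 = 12; Defense: 8 + 1×2 = 10; total 22.
For-cause removals: 3.
Minimum venire: 10 + 22 + 3 = 35.

35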